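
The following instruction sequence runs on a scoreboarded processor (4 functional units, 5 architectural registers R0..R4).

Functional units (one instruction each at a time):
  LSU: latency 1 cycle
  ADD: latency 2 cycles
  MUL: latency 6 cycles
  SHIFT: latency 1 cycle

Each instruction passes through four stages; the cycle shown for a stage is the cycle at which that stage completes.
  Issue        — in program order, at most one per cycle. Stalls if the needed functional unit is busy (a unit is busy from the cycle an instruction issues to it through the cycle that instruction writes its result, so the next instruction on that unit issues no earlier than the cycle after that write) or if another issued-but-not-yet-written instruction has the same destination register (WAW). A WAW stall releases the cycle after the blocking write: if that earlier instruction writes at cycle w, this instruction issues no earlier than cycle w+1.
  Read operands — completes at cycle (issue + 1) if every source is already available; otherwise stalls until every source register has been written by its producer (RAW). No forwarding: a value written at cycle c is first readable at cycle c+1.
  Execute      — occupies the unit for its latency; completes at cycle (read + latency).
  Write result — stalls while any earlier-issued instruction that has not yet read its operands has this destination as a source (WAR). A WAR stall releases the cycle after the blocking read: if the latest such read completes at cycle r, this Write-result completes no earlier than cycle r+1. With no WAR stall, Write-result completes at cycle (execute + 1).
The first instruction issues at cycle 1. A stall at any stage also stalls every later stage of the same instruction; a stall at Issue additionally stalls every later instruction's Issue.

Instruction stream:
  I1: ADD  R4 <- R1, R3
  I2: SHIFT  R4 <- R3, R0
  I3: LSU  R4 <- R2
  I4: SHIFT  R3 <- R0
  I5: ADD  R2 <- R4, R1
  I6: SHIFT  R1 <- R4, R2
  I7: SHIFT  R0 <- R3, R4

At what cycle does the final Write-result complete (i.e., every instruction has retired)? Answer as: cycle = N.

cycle 1: I1→ADD
cycle 2: I1 RO
cycle 4: I1 EX
cycle 5: I1 WR R4
cycle 6: I2→SHIFT
cycle 7: I2 RO
cycle 8: I2 EX
cycle 9: I2 WR R4
cycle 10: I3→LSU
cycle 11: I3 RO · I4→SHIFT
cycle 12: I3 EX · I4 RO · I5→ADD
cycle 13: I3 WR R4 · I4 EX
cycle 14: I4 WR R3 · I5 RO
cycle 15: I6→SHIFT
cycle 16: I5 EX
cycle 17: I5 WR R2
cycle 18: I6 RO
cycle 19: I6 EX
cycle 20: I6 WR R1
cycle 21: I7→SHIFT
cycle 22: I7 RO
cycle 23: I7 EX
cycle 24: I7 WR R0

cycle = 24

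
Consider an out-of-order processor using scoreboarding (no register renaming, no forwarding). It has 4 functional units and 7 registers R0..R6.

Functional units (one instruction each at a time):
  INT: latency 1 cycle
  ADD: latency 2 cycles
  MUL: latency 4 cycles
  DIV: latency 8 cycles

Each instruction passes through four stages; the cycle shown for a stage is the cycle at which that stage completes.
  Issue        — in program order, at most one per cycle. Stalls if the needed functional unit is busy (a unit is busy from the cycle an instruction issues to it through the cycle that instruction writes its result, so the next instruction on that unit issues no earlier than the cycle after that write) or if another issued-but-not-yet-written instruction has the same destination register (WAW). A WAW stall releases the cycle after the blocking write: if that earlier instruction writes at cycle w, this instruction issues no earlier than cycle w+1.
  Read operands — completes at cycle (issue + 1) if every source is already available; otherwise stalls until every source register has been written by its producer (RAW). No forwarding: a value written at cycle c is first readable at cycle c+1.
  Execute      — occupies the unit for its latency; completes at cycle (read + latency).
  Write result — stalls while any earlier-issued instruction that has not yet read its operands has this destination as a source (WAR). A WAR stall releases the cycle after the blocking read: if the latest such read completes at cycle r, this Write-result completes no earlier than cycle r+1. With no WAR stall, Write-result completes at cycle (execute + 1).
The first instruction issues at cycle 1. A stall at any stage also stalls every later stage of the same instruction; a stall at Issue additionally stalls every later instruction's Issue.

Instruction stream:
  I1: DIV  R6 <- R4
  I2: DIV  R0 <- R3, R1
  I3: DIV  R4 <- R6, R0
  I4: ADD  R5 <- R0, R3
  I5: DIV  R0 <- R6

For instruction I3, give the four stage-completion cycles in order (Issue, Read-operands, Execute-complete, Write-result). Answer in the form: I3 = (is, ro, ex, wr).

I3 = (23, 24, 32, 33)

[I1] 1/2/10/11
[I2] 12/13/21/22  (struct: DIV busy until I1 writes@11)
[I3] 23/24/32/33  (struct: DIV busy until I2 writes@22)
[I4] 24/25/27/28
[I5] 34/35/43/44  (struct: DIV busy until I3 writes@33)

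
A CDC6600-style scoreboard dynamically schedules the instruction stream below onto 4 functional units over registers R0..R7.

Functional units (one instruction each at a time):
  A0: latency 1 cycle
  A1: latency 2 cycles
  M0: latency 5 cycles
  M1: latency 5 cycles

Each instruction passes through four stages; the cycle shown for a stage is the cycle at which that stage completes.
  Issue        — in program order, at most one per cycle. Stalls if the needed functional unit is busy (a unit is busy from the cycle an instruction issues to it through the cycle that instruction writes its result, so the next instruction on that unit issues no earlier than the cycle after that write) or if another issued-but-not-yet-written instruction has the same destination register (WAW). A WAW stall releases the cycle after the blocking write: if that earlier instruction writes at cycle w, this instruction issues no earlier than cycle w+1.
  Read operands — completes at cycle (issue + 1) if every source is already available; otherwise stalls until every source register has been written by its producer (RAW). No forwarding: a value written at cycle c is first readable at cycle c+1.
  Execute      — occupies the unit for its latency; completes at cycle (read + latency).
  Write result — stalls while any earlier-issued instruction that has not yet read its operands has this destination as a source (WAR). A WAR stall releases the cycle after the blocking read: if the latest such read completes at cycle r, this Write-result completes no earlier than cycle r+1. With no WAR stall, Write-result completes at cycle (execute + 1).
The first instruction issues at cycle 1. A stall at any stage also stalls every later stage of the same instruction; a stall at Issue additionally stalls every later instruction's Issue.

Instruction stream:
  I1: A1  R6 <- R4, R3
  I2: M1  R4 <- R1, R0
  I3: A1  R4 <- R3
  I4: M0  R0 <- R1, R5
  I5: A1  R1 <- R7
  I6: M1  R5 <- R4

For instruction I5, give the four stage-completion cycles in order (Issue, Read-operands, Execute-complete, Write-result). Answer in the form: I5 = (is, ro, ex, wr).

[I1] 1/2/4/5
[I2] 2/3/8/9
[I3] 10/11/13/14  (WAW R4: wait I2 write@9)
[I4] 11/12/17/18
[I5] 15/16/18/19  (struct: A1 busy until I3 writes@14)
[I6] 16/17/22/23

I5 = (15, 16, 18, 19)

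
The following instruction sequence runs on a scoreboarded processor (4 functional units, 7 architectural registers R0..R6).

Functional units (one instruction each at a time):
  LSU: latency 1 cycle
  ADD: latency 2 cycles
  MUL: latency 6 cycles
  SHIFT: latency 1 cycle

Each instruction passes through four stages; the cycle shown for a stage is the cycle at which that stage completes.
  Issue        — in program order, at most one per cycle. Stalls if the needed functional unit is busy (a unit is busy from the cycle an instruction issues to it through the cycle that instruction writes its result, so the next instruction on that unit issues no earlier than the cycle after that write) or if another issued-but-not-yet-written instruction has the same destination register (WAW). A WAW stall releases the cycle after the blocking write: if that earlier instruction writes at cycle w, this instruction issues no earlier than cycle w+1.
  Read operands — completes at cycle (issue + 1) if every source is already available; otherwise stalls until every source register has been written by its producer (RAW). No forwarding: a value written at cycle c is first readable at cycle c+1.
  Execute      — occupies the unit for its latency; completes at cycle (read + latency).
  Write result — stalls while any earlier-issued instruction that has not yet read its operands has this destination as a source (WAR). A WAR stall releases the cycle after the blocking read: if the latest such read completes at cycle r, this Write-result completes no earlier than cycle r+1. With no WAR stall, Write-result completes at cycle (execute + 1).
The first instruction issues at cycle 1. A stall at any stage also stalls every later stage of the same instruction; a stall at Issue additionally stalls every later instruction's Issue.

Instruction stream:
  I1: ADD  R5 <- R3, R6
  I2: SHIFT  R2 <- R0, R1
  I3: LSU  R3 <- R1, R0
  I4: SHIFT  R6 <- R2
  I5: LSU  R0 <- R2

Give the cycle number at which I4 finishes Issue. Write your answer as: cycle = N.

cycle = 6

  I1 | 1 | 2 | 4 | 5
  I2 | 2 | 3 | 4 | 5
  I3 | 3 | 4 | 5 | 6
  I4 | 6 | 7 | 8 | 9   struct: SHIFT busy until I2 writes@5
  I5 | 7 | 8 | 9 | 10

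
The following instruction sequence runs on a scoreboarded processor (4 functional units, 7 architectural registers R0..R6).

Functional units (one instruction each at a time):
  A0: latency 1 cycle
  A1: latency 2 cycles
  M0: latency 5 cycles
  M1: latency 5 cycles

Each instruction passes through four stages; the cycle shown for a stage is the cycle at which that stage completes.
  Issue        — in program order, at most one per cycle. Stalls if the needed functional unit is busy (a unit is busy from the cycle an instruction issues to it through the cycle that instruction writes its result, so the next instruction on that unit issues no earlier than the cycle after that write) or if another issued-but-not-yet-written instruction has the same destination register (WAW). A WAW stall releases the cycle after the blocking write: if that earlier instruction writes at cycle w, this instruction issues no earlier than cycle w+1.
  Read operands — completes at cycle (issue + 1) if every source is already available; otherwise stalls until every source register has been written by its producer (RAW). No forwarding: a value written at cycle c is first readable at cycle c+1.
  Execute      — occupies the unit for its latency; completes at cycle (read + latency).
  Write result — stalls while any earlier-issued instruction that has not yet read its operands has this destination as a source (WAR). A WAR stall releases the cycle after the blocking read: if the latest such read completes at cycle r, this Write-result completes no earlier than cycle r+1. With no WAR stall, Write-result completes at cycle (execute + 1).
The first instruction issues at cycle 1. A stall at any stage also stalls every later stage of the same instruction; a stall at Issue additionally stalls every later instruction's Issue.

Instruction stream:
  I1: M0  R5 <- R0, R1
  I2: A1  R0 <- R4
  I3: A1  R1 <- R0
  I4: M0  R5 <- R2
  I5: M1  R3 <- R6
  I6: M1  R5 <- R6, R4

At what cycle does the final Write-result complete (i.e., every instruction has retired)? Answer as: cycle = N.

cycle = 25

[1] I1 dispatched to M0
[2] I1 operands ready | I2 dispatched to A1
[3] I2 operands ready
[5] I2 complete
[6] R0←I2
[7] I1 complete | I3 dispatched to A1
[8] R5←I1 | I3 operands ready
[9] I4 dispatched to M0
[10] I3 complete | I4 operands ready | I5 dispatched to M1
[11] R1←I3 | I5 operands ready
[15] I4 complete
[16] R5←I4 | I5 complete
[17] R3←I5
[18] I6 dispatched to M1
[19] I6 operands ready
[24] I6 complete
[25] R5←I6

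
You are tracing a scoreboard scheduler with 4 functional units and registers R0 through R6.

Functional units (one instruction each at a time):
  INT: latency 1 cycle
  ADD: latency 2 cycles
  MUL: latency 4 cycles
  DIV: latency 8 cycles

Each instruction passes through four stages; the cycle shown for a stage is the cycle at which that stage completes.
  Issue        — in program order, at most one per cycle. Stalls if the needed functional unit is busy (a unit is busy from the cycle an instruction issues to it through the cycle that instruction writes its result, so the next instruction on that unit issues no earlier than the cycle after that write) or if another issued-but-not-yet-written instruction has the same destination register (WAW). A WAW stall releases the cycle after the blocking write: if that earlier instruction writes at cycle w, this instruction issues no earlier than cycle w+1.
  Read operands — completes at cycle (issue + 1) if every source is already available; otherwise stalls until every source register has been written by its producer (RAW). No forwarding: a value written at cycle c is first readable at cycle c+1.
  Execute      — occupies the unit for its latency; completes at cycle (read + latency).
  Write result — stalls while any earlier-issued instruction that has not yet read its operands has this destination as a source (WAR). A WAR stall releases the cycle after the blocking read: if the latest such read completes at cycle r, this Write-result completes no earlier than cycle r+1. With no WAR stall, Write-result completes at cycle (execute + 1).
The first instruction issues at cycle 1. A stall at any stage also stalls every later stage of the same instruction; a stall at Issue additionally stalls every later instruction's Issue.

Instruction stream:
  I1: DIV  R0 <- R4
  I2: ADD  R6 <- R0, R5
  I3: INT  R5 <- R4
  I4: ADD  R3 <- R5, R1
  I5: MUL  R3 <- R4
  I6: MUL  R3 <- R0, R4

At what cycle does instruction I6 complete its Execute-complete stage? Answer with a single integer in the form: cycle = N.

cycle = 33

I1: IS=1 RO=2 EX=10 WR=11
I2: IS=2 RO=12 EX=14 WR=15  [RAW R0: wait I1 write@11]
I3: IS=3 RO=4 EX=5 WR=13  [WAR R5: wait I2 read@12]
I4: IS=16 RO=17 EX=19 WR=20  [struct: ADD busy until I2 writes@15]
I5: IS=21 RO=22 EX=26 WR=27  [WAW R3: wait I4 write@20]
I6: IS=28 RO=29 EX=33 WR=34  [struct: MUL busy until I5 writes@27]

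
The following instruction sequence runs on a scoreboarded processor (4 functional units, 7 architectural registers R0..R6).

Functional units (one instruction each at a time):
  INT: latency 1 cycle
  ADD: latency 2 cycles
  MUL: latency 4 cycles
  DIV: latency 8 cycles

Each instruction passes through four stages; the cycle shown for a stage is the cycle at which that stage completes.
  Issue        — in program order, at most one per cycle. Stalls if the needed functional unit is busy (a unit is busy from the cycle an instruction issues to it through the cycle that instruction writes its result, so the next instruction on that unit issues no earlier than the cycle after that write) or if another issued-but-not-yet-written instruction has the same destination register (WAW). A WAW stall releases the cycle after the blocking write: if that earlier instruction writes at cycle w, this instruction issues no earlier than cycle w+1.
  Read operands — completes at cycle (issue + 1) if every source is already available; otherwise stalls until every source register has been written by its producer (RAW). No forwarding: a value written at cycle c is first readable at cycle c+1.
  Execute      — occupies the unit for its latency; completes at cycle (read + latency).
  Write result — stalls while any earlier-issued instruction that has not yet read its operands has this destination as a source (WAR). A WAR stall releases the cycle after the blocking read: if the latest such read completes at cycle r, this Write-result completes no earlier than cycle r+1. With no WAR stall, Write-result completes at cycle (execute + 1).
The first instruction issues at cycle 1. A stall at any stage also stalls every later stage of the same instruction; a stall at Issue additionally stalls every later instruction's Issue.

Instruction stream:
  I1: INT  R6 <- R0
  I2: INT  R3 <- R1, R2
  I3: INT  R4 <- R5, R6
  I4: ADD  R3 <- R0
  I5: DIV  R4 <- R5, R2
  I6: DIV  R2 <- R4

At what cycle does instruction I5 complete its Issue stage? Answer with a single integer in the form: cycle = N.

cycle = 13

1) issue 1, read 2, done 3, write 4
2) issue 5, read 6, done 7, write 8  <struct: INT busy until I1 writes@4>
3) issue 9, read 10, done 11, write 12  <struct: INT busy until I2 writes@8>
4) issue 10, read 11, done 13, write 14
5) issue 13, read 14, done 22, write 23  <WAW R4: wait I3 write@12>
6) issue 24, read 25, done 33, write 34  <struct: DIV busy until I5 writes@23>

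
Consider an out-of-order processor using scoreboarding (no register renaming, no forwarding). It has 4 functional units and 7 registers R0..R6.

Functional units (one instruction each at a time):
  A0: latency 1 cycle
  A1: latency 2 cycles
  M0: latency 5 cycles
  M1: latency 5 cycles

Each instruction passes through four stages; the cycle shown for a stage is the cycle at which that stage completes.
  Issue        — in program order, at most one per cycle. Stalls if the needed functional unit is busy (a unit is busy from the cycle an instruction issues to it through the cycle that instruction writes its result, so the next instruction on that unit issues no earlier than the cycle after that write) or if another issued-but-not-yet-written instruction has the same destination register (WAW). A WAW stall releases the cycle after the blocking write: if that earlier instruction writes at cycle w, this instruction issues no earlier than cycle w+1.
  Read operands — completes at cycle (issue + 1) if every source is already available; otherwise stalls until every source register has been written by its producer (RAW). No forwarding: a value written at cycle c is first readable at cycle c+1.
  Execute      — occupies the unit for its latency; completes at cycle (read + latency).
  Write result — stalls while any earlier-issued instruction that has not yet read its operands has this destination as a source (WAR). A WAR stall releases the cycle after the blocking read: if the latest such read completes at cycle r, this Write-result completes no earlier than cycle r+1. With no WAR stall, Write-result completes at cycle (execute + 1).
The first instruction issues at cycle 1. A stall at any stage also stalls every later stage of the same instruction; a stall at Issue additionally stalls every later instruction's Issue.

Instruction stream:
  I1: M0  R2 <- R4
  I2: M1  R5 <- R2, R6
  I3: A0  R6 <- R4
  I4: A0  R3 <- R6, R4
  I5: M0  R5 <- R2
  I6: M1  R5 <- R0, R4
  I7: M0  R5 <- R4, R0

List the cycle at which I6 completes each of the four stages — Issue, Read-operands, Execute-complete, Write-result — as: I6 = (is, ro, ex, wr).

c1: issue I1 (M0)
c2: I1 read-ops | issue I2 (M1)
c3: issue I3 (A0)
c4: I3 read-ops
c5: I3 finished on A0
c7: I1 finished on M0
c8: I1→R2
c9: I2 read-ops
c10: I3→R6
c11: issue I4 (A0)
c12: I4 read-ops
c13: I4 finished on A0
c14: I2 finished on M1 | I4→R3
c15: I2→R5
c16: issue I5 (M0)
c17: I5 read-ops
c22: I5 finished on M0
c23: I5→R5
c24: issue I6 (M1)
c25: I6 read-ops
c30: I6 finished on M1
c31: I6→R5
c32: issue I7 (M0)
c33: I7 read-ops
c38: I7 finished on M0
c39: I7→R5

I6 = (24, 25, 30, 31)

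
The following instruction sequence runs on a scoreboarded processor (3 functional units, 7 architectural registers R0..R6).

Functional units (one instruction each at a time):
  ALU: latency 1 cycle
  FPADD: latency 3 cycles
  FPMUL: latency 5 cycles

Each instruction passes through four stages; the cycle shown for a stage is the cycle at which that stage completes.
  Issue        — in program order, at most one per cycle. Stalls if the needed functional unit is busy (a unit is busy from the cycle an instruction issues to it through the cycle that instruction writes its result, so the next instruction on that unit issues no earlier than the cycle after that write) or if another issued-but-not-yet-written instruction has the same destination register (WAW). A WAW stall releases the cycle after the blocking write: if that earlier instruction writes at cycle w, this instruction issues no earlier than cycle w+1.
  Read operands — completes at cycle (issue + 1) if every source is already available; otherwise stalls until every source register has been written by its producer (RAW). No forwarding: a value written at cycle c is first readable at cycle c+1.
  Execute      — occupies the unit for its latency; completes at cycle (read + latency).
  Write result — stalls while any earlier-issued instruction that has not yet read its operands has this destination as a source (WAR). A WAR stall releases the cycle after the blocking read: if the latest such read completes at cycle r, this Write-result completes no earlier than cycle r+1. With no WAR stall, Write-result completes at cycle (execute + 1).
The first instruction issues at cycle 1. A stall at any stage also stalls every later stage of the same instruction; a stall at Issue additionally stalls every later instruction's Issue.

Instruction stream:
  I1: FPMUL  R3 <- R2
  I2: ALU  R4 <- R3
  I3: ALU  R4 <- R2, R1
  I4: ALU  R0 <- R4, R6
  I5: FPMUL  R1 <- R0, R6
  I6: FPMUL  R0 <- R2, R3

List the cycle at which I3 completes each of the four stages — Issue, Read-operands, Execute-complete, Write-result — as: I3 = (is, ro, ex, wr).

I3 = (12, 13, 14, 15)

t=1  I1→FPMUL
t=2  I1 RO · I2→ALU
t=7  I1 EX
t=8  I1 WR R3
t=9  I2 RO
t=10  I2 EX
t=11  I2 WR R4
t=12  I3→ALU
t=13  I3 RO
t=14  I3 EX
t=15  I3 WR R4
t=16  I4→ALU
t=17  I4 RO · I5→FPMUL
t=18  I4 EX
t=19  I4 WR R0
t=20  I5 RO
t=25  I5 EX
t=26  I5 WR R1
t=27  I6→FPMUL
t=28  I6 RO
t=33  I6 EX
t=34  I6 WR R0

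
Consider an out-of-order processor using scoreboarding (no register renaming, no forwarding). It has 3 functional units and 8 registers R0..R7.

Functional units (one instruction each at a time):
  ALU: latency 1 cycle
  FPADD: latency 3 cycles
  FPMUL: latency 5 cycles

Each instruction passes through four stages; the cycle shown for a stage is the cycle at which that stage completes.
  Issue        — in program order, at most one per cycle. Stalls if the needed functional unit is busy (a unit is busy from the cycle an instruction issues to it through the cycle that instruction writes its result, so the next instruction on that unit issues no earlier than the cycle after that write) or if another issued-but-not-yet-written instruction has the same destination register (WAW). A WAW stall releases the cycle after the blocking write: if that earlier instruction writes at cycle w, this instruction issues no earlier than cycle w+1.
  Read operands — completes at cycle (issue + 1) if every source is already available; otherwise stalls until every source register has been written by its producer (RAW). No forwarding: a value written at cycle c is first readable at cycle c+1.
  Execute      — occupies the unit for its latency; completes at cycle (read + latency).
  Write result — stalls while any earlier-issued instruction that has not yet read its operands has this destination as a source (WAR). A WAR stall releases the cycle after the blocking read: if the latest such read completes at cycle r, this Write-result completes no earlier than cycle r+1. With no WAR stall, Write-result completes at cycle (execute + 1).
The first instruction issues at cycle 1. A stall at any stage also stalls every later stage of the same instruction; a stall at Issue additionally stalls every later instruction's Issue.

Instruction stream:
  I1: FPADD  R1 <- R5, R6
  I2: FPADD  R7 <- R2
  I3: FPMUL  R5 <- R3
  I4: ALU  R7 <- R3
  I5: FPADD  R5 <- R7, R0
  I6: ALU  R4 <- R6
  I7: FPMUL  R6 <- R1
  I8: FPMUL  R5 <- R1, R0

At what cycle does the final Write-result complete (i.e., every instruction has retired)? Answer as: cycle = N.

[1] I1 dispatched to FPADD
[2] I1 operands ready
[5] I1 complete
[6] R1←I1
[7] I2 dispatched to FPADD
[8] I2 operands ready; I3 dispatched to FPMUL
[9] I3 operands ready
[11] I2 complete
[12] R7←I2
[13] I4 dispatched to ALU
[14] I3 complete; I4 operands ready
[15] R5←I3; I4 complete
[16] R7←I4; I5 dispatched to FPADD
[17] I5 operands ready; I6 dispatched to ALU
[18] I6 operands ready; I7 dispatched to FPMUL
[19] I6 complete; I7 operands ready
[20] I5 complete; R4←I6
[21] R5←I5
[24] I7 complete
[25] R6←I7
[26] I8 dispatched to FPMUL
[27] I8 operands ready
[32] I8 complete
[33] R5←I8

cycle = 33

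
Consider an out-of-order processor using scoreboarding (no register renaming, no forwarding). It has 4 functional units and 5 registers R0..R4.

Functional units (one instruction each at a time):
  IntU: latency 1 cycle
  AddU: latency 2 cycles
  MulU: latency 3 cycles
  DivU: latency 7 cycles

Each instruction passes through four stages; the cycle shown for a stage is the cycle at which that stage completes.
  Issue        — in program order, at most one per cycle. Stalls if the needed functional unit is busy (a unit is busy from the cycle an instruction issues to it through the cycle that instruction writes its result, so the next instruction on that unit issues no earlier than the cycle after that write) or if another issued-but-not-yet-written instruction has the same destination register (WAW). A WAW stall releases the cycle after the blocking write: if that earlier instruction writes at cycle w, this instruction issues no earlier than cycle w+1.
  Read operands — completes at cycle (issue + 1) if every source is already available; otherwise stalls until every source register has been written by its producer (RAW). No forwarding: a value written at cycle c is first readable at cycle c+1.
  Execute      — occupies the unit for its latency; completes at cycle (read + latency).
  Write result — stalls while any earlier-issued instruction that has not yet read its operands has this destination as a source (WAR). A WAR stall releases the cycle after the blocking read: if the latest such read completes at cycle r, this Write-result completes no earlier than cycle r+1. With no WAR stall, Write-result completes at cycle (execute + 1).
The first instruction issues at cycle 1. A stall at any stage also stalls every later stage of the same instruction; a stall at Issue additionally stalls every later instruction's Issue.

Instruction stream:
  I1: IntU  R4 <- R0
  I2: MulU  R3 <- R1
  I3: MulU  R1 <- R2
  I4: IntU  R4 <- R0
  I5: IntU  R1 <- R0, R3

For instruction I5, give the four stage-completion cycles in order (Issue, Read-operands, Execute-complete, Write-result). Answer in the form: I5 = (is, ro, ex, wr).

I5 = (14, 15, 16, 17)

c1: issue I1 (IntU)
c2: I1 read-ops, issue I2 (MulU)
c3: I1 finished on IntU, I2 read-ops
c4: I1→R4
c6: I2 finished on MulU
c7: I2→R3
c8: issue I3 (MulU)
c9: I3 read-ops, issue I4 (IntU)
c10: I4 read-ops
c11: I4 finished on IntU
c12: I3 finished on MulU, I4→R4
c13: I3→R1
c14: issue I5 (IntU)
c15: I5 read-ops
c16: I5 finished on IntU
c17: I5→R1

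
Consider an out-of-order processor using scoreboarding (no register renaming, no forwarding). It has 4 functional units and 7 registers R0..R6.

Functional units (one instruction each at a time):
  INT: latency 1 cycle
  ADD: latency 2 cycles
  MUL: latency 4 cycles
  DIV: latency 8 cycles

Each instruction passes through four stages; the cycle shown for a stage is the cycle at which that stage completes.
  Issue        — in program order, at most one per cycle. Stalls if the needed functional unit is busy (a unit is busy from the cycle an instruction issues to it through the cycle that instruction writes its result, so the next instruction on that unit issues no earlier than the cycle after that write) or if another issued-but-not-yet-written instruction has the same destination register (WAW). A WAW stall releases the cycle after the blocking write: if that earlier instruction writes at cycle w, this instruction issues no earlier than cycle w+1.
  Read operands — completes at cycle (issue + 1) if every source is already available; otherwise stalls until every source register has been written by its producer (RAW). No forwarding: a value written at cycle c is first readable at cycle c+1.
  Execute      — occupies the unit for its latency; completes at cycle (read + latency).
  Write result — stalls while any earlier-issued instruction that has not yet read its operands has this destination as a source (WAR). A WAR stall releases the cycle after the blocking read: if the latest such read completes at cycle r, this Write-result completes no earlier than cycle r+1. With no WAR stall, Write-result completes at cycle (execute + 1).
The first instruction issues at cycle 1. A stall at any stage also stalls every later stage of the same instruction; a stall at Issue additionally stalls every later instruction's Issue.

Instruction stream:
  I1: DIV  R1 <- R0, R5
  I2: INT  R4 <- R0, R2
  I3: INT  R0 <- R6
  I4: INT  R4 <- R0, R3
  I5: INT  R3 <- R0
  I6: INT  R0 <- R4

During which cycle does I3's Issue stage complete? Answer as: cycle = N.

cycle = 6

c1: I1 dispatched to DIV
c2: I1 operands ready · I2 dispatched to INT
c3: I2 operands ready
c4: I2 complete
c5: R4←I2
c6: I3 dispatched to INT
c7: I3 operands ready
c8: I3 complete
c9: R0←I3
c10: I1 complete · I4 dispatched to INT
c11: R1←I1 · I4 operands ready
c12: I4 complete
c13: R4←I4
c14: I5 dispatched to INT
c15: I5 operands ready
c16: I5 complete
c17: R3←I5
c18: I6 dispatched to INT
c19: I6 operands ready
c20: I6 complete
c21: R0←I6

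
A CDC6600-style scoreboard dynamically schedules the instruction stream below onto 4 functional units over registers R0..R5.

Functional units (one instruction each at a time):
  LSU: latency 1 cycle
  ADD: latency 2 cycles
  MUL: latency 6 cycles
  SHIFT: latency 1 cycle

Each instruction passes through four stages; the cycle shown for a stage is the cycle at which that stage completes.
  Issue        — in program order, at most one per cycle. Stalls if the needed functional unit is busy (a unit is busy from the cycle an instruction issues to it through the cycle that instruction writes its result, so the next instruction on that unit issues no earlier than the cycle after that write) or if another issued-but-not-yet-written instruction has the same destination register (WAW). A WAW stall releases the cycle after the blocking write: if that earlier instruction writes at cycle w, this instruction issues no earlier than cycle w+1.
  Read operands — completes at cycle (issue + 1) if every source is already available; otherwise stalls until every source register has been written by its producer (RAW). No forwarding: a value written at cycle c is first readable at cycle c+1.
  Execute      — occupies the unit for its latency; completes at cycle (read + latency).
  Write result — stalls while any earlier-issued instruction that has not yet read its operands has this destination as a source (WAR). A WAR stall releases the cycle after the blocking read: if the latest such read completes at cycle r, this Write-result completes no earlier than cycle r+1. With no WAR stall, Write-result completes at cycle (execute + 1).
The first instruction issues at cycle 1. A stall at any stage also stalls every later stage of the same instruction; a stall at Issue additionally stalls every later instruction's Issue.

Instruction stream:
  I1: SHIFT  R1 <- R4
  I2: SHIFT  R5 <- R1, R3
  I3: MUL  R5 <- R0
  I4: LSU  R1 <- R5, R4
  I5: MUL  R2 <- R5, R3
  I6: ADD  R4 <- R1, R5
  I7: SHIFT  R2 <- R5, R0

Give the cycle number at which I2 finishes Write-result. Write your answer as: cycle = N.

cycle = 8

  I1 | 1 | 2 | 3 | 4
  I2 | 5 | 6 | 7 | 8   struct: SHIFT busy until I1 writes@4
  I3 | 9 | 10 | 16 | 17   WAW R5: wait I2 write@8
  I4 | 10 | 18 | 19 | 20   RAW R5: wait I3 write@17
  I5 | 18 | 19 | 25 | 26   struct: MUL busy until I3 writes@17
  I6 | 19 | 21 | 23 | 24   RAW R1: wait I4 write@20
  I7 | 27 | 28 | 29 | 30   WAW R2: wait I5 write@26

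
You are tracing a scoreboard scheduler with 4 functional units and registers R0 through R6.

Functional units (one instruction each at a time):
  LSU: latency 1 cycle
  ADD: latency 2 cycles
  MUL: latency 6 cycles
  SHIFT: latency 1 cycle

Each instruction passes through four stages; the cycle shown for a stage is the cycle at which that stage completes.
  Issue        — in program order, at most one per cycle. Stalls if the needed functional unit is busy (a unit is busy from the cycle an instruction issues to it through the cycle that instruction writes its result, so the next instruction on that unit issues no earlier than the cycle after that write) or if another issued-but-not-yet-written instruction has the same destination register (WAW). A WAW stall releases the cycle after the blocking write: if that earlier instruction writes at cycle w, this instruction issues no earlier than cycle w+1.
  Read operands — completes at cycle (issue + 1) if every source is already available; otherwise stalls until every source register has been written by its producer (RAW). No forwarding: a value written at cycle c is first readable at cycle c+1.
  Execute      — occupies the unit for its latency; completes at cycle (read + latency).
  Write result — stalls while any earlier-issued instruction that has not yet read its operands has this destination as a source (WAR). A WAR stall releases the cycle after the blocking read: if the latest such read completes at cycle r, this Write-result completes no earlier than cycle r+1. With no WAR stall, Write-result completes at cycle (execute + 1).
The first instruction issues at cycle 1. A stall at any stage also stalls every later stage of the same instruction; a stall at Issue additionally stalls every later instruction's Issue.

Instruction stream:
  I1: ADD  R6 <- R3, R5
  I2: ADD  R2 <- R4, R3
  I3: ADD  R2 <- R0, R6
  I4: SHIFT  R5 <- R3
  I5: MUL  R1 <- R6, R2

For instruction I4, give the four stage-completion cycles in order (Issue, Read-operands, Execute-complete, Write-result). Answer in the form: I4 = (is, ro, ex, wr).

  I1 | 1 | 2 | 4 | 5
  I2 | 6 | 7 | 9 | 10   struct: ADD busy until I1 writes@5
  I3 | 11 | 12 | 14 | 15   struct: ADD busy until I2 writes@10
  I4 | 12 | 13 | 14 | 15
  I5 | 13 | 16 | 22 | 23   RAW R2: wait I3 write@15

I4 = (12, 13, 14, 15)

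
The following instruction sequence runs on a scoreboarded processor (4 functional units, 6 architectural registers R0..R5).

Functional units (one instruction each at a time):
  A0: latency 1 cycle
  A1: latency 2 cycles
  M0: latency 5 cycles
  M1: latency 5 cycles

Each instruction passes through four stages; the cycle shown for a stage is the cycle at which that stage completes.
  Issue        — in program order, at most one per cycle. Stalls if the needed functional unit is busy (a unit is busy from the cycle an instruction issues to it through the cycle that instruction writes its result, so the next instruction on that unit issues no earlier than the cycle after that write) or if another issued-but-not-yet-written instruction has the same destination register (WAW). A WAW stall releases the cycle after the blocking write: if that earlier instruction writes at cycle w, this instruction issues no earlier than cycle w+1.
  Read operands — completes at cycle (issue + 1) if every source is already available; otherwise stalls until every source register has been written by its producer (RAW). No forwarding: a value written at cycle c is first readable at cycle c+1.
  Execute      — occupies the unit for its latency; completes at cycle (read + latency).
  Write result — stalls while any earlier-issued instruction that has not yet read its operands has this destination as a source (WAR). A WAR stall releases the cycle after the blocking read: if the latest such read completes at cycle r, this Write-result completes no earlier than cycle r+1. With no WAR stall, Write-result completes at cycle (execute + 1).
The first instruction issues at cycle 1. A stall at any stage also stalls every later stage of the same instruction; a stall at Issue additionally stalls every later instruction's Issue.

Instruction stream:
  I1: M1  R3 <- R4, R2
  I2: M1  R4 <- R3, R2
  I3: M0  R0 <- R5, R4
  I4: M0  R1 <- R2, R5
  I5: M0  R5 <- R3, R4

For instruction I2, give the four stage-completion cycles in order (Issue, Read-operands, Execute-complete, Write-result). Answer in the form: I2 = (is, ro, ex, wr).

I2 = (9, 10, 15, 16)

cycle 1: I1→M1
cycle 2: I1 RO
cycle 7: I1 EX
cycle 8: I1 WR R3
cycle 9: I2→M1
cycle 10: I2 RO · I3→M0
cycle 15: I2 EX
cycle 16: I2 WR R4
cycle 17: I3 RO
cycle 22: I3 EX
cycle 23: I3 WR R0
cycle 24: I4→M0
cycle 25: I4 RO
cycle 30: I4 EX
cycle 31: I4 WR R1
cycle 32: I5→M0
cycle 33: I5 RO
cycle 38: I5 EX
cycle 39: I5 WR R5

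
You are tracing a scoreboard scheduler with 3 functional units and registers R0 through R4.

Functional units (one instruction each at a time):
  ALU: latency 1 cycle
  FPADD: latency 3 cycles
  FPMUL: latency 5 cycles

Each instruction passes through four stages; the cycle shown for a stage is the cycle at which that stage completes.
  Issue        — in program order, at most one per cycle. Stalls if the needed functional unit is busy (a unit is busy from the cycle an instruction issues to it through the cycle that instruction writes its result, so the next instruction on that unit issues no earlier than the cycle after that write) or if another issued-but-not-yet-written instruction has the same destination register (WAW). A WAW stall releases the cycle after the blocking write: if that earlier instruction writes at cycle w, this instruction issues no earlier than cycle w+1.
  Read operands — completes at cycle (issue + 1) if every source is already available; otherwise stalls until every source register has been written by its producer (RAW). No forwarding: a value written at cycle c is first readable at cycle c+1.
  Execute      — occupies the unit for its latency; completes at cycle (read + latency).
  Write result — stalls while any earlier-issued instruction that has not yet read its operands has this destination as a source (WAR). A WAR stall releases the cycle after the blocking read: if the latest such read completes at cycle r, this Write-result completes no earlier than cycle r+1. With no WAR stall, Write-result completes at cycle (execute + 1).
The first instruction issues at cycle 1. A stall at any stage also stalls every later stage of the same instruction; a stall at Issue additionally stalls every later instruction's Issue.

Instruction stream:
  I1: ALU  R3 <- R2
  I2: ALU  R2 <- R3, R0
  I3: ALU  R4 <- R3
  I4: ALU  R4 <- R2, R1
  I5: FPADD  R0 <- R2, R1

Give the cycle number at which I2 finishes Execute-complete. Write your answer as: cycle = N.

cycle = 7

c1: issue I1 (ALU)
c2: I1 read-ops
c3: I1 finished on ALU
c4: I1→R3
c5: issue I2 (ALU)
c6: I2 read-ops
c7: I2 finished on ALU
c8: I2→R2
c9: issue I3 (ALU)
c10: I3 read-ops
c11: I3 finished on ALU
c12: I3→R4
c13: issue I4 (ALU)
c14: I4 read-ops | issue I5 (FPADD)
c15: I4 finished on ALU | I5 read-ops
c16: I4→R4
c18: I5 finished on FPADD
c19: I5→R0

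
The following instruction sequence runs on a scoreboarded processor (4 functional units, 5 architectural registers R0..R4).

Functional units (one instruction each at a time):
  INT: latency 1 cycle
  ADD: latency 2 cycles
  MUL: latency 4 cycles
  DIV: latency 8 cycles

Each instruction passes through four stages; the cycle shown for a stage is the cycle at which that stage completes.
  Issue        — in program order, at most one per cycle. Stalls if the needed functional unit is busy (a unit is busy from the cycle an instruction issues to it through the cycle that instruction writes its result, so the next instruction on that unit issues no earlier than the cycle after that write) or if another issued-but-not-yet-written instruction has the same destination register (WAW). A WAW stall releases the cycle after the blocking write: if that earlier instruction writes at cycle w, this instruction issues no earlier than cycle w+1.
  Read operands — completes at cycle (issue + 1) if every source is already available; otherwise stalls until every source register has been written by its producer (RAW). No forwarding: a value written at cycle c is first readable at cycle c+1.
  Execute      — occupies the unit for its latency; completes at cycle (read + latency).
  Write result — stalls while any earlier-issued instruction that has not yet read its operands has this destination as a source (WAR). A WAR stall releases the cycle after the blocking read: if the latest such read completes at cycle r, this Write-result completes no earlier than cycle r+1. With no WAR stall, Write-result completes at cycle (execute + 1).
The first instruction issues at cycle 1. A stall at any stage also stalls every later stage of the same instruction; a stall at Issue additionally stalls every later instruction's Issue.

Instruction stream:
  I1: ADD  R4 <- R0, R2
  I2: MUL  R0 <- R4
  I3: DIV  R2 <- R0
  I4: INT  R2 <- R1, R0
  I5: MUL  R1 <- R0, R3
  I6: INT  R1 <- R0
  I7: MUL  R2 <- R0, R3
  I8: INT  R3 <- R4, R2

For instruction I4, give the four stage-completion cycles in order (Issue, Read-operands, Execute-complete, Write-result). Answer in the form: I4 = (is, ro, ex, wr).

c1: I1 dispatched to ADD
c2: I1 operands ready | I2 dispatched to MUL
c3: I3 dispatched to DIV
c4: I1 complete
c5: R4←I1
c6: I2 operands ready
c10: I2 complete
c11: R0←I2
c12: I3 operands ready
c20: I3 complete
c21: R2←I3
c22: I4 dispatched to INT
c23: I4 operands ready | I5 dispatched to MUL
c24: I4 complete | I5 operands ready
c25: R2←I4
c28: I5 complete
c29: R1←I5
c30: I6 dispatched to INT
c31: I6 operands ready | I7 dispatched to MUL
c32: I6 complete | I7 operands ready
c33: R1←I6
c34: I8 dispatched to INT
c36: I7 complete
c37: R2←I7
c38: I8 operands ready
c39: I8 complete
c40: R3←I8

I4 = (22, 23, 24, 25)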